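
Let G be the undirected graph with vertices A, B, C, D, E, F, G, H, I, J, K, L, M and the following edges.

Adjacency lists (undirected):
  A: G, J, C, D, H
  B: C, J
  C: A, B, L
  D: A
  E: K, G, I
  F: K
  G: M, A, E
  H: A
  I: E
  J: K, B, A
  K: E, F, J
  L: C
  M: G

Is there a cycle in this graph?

DFS, tracking each vertex's parent; an edge to a visited non-parent vertex closes a cycle.
Start from I:
visit I (parent –)
  visit E (parent I)
    visit K (parent E)
      K–E: parent, skip
      visit F (parent K)
        F–K: parent, skip
      visit J (parent K)
        J–K: parent, skip
        visit B (parent J)
          visit C (parent B)
            visit A (parent C)
              visit G (parent A)
                visit M (parent G)
                  M–G: parent, skip
                G–A: parent, skip
                G–E: E visited and ≠ parent → cycle
Cycle: E – K – J – B – C – A – G – E.

Yes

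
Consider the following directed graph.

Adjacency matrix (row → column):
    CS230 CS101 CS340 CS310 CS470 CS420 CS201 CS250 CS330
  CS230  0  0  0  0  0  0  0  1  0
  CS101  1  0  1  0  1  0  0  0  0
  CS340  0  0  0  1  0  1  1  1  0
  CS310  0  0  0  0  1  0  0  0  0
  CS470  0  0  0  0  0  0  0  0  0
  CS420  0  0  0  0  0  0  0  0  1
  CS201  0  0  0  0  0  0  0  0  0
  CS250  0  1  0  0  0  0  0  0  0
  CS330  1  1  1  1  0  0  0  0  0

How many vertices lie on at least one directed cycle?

6

A vertex is on a directed cycle iff it belongs to a strongly connected component of size ≥ 2 (or has a self-loop).
The vertices on cycles are {CS101, CS230, CS250, CS330, CS340, CS420} — 6 in total.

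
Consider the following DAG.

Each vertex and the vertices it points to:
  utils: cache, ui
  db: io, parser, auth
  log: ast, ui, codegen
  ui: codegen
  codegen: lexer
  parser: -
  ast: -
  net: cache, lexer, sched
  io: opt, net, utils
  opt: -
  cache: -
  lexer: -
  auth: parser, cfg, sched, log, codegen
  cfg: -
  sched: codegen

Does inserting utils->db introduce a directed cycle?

Yes

Adding utils→db creates a cycle iff db can already reach utils.
Path from db: db → io → utils.
So db → … → utils → db is a cycle.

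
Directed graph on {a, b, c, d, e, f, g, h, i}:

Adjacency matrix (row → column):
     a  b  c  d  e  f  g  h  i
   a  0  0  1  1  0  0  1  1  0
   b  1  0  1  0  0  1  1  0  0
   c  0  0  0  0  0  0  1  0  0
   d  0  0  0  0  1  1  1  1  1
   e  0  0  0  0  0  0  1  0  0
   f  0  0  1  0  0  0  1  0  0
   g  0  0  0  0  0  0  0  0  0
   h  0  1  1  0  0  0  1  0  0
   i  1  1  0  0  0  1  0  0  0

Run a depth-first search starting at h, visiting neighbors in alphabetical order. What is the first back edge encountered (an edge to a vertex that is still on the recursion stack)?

d→h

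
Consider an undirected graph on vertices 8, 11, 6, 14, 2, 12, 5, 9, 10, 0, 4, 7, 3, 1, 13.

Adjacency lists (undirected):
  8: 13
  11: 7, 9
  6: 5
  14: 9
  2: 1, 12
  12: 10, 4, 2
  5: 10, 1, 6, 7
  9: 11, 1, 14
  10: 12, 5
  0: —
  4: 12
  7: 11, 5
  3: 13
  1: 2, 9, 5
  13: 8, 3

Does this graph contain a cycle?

Yes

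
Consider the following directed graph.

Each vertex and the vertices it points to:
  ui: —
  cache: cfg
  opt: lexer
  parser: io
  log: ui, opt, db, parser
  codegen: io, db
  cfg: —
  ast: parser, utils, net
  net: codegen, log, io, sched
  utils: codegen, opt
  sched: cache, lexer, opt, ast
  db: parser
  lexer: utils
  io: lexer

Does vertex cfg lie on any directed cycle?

No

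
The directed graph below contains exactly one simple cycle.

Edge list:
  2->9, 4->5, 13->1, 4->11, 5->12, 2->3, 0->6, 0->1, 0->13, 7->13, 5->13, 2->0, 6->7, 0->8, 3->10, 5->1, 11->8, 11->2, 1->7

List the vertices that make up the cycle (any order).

DFS with gray/black marking from 13:
13 gray
  1 gray
    7 gray
      7→13: 13 is gray → back edge
Back edge closes the cycle 13 → 1 → 7 → 13; its vertices are {1, 7, 13}.

1, 7, 13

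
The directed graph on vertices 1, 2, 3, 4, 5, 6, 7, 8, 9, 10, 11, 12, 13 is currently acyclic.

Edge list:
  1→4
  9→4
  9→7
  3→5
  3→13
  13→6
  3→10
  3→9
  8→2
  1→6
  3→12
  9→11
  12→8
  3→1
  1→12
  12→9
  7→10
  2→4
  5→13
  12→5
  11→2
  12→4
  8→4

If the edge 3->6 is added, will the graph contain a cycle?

No

Adding 3→6 creates a cycle iff 6 can already reach 3.
Explore from 6: no path reaches 3. The graph stays acyclic.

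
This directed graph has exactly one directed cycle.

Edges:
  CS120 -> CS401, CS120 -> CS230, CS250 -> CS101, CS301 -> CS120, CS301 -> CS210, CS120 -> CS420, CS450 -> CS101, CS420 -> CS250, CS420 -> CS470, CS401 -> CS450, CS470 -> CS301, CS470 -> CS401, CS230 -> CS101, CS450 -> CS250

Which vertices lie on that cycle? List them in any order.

DFS with gray/black marking from CS120:
CS120 gray
  CS401 gray
    CS450 gray
      CS101 gray
      CS101 black
      CS250 gray
        CS250→CS101: CS101 black — skip
      CS250 black
    CS450 black
  CS401 black
  CS420 gray
    CS420→CS250: CS250 black — skip
    CS470 gray
      CS470→CS401: CS401 black — skip
      CS301 gray
        CS210 gray
        CS210 black
        CS301→CS120: CS120 is gray → back edge
Back edge closes the cycle CS120 → CS420 → CS470 → CS301 → CS120; its vertices are {CS120, CS301, CS420, CS470}.

CS120, CS301, CS420, CS470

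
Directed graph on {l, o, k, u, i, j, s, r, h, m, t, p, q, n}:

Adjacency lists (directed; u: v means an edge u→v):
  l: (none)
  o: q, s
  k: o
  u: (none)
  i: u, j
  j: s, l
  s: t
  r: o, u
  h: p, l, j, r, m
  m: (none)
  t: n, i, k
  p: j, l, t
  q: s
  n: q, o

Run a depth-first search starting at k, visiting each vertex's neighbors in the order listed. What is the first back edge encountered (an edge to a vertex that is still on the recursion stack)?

DFS from k (visiting each vertex's neighbors in the order listed); mark gray on enter, black on exit:
k gray
  o gray
    q gray
      s gray
        t gray
          n gray
            n→q: q is gray → back edge
First back edge: n → q.

n->q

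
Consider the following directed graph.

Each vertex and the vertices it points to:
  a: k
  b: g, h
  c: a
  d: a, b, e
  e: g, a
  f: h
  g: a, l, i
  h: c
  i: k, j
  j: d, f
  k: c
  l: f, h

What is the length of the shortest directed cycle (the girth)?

3

For each vertex v, BFS finds the shortest path from v back to v.
The shortest such closed walk is a → k → c → a, length 3.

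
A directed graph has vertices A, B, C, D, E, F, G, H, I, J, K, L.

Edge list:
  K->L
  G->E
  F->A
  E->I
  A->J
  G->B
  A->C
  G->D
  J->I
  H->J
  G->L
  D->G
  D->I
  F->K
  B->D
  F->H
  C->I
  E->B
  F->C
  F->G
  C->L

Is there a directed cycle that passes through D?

Yes

D is on a cycle iff D can reach itself via ≥1 edge.
D → G → D — yes.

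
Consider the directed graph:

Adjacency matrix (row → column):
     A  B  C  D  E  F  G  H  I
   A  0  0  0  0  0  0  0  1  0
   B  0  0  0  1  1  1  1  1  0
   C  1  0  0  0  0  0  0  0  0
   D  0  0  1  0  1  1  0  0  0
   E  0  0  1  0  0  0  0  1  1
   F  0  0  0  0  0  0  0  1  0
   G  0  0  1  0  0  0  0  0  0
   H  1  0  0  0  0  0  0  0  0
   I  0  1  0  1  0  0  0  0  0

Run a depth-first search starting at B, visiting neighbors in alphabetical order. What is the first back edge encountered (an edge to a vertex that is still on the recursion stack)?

H->A

DFS from B (visiting neighbors in alphabetical order); mark gray on enter, black on exit:
B gray
  D gray
    C gray
      A gray
        H gray
          H→A: A is gray → back edge
First back edge: H → A.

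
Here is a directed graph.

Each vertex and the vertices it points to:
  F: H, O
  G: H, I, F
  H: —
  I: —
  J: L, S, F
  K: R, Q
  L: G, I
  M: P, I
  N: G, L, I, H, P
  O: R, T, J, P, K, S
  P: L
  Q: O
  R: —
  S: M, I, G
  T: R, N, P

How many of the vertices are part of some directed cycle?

A vertex is on a directed cycle iff it belongs to a strongly connected component of size ≥ 2 (or has a self-loop).
The vertices on cycles are {F, G, J, K, L, M, N, O, P, Q, S, T} — 12 in total.

12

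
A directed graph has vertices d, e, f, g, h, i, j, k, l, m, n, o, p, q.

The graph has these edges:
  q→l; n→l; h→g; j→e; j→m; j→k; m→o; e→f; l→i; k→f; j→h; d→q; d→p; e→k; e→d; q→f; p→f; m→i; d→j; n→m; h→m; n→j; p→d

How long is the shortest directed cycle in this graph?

2

For each vertex v, BFS finds the shortest path from v back to v.
The shortest such closed walk is d → p → d, length 2.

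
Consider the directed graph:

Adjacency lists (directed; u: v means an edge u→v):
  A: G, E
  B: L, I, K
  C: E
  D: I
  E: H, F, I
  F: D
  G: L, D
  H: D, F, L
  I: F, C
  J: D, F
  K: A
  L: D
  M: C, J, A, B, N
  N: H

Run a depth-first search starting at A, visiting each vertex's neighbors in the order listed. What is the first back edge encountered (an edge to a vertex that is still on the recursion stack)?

F→D

DFS from A (visiting each vertex's neighbors in the order listed); mark gray on enter, black on exit:
A gray
  G gray
    L gray
      D gray
        I gray
          F gray
            F→D: D is gray → back edge
First back edge: F → D.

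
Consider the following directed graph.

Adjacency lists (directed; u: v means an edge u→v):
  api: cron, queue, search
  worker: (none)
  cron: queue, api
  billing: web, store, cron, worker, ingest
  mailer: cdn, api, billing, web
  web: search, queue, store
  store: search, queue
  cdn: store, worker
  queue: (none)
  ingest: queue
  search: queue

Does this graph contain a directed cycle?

Yes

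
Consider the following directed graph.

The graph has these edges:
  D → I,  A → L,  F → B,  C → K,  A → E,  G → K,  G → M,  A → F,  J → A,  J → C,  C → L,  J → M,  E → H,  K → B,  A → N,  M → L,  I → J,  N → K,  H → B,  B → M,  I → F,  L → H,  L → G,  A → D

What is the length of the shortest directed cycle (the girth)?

For each vertex v, BFS finds the shortest path from v back to v.
The shortest such closed walk is L → G → M → L, length 3.

3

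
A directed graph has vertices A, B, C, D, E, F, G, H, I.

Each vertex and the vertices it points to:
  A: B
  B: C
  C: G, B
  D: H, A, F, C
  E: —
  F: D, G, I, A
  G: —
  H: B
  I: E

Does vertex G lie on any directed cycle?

G lies on a cycle iff there is a path from G back to itself.
Exploring from G, it never reaches itself; equivalently, its strongly connected component is a singleton.

No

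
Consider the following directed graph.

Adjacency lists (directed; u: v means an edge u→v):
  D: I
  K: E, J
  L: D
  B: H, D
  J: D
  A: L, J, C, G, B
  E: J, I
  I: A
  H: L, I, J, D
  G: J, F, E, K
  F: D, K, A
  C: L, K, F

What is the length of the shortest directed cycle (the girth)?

3

For each vertex v, BFS finds the shortest path from v back to v.
The shortest such closed walk is A → C → F → A, length 3.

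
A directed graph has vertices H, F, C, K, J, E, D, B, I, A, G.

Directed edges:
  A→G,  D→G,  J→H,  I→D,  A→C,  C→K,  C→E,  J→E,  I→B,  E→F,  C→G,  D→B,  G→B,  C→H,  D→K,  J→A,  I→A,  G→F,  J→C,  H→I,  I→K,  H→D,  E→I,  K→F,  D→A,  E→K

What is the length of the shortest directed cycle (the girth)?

4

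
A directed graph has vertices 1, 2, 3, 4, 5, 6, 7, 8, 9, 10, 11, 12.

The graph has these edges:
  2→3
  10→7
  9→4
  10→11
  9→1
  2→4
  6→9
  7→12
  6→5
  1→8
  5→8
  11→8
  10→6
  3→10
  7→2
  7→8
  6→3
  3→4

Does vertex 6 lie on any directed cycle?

Yes

6 is on a cycle iff 6 can reach itself via ≥1 edge.
6 → 3 → 10 → 6 — yes.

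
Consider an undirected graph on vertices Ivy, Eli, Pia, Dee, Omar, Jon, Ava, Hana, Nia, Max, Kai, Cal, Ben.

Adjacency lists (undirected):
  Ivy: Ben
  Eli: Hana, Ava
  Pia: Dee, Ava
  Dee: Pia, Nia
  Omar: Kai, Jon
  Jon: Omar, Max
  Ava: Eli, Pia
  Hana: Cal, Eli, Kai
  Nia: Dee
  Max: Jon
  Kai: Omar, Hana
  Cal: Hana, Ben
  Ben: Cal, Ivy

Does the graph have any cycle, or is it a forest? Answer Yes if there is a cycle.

No

DFS, tracking each vertex's parent; an edge to a visited non-parent vertex closes a cycle.
Start from Kai:
visit Kai (parent –)
  visit Omar (parent Kai)
    Omar–Kai: parent, skip
    visit Jon (parent Omar)
      Jon–Omar: parent, skip
      visit Max (parent Jon)
        Max–Jon: parent, skip
  visit Hana (parent Kai)
    visit Cal (parent Hana)
      Cal–Hana: parent, skip
      visit Ben (parent Cal)
        Ben–Cal: parent, skip
        visit Ivy (parent Ben)
          Ivy–Ben: parent, skip
    visit Eli (parent Hana)
      Eli–Hana: parent, skip
      visit Ava (parent Eli)
        Ava–Eli: parent, skip
        visit Pia (parent Ava)
          visit Dee (parent Pia)
            Dee–Pia: parent, skip
            visit Nia (parent Dee)
              Nia–Dee: parent, skip
          Pia–Ava: parent, skip
    Hana–Kai: parent, skip
No non-parent visited neighbor found — the graph is a forest.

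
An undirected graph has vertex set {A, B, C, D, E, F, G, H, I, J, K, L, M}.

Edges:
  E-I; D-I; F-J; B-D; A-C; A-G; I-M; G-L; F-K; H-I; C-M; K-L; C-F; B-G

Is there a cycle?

DFS, tracking each vertex's parent; an edge to a visited non-parent vertex closes a cycle.
Start from F:
visit F (parent –)
  visit J (parent F)
    J–F: parent, skip
  visit K (parent F)
    K–F: parent, skip
    visit L (parent K)
      L–K: parent, skip
      visit G (parent L)
        visit B (parent G)
          visit D (parent B)
            visit I (parent D)
              I–D: parent, skip
              visit H (parent I)
                H–I: parent, skip
              visit M (parent I)
                visit C (parent M)
                  C–M: parent, skip
                  visit A (parent C)
                    A–G: G visited and ≠ parent → cycle
Cycle: G – B – D – I – M – C – A – G.

Yes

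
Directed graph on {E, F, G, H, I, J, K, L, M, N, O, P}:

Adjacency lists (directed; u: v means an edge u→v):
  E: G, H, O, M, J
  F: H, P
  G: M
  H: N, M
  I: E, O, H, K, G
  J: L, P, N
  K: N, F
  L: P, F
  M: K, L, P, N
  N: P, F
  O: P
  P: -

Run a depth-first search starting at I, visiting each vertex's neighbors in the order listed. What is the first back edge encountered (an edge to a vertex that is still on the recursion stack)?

H->N

DFS from I (visiting each vertex's neighbors in the order listed); mark gray on enter, black on exit:
I gray
  E gray
    G gray
      M gray
        K gray
          N gray
            P gray
            P black
            F gray
              H gray
                H→N: N is gray → back edge
First back edge: H → N.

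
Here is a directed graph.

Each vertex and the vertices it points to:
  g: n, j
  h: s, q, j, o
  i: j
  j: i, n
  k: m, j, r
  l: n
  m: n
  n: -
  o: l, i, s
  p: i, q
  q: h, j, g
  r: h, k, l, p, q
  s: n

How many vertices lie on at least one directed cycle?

6

A vertex is on a directed cycle iff it belongs to a strongly connected component of size ≥ 2 (or has a self-loop).
The vertices on cycles are {h, i, j, k, q, r} — 6 in total.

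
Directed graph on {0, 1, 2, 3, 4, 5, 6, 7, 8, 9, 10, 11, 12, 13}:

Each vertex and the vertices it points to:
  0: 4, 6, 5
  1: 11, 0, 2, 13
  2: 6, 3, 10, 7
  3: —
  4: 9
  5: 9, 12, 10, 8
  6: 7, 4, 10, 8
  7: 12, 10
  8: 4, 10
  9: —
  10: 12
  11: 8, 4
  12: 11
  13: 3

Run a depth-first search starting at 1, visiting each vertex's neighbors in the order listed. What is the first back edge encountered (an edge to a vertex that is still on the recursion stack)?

12->11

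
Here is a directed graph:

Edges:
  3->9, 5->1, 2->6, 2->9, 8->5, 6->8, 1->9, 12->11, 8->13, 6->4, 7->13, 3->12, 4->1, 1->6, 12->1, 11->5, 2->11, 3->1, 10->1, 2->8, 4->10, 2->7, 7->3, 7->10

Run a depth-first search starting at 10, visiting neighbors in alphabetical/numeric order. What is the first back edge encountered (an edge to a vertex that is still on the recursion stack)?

4→1

DFS from 10 (visiting neighbors in alphabetical/numeric order); mark gray on enter, black on exit:
10 gray
  1 gray
    6 gray
      4 gray
        4→1: 1 is gray → back edge
First back edge: 4 → 1.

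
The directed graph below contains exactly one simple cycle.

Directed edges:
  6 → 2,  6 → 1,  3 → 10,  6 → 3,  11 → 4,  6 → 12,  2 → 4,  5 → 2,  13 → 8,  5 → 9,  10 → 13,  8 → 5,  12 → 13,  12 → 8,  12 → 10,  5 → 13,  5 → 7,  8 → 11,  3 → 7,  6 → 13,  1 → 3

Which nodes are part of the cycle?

5, 8, 13

DFS with gray/black marking from 8:
8 gray
  11 gray
    4 gray
    4 black
  11 black
  5 gray
    13 gray
      13→8: 8 is gray → back edge
Back edge closes the cycle 8 → 5 → 13 → 8; its vertices are {5, 8, 13}.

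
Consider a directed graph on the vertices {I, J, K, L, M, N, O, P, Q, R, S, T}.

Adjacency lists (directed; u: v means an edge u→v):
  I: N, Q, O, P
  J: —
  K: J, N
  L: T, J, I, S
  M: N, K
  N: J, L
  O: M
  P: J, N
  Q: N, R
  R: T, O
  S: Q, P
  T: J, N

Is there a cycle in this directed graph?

DFS with white/gray/black marking, starting from S:
S gray
  Q gray
    N gray
      J gray
      J black
      L gray
        T gray
          T→J: J black — skip
          T→N: N is gray → back edge
Back edge found, so a cycle exists: N → L → T → N.

Yes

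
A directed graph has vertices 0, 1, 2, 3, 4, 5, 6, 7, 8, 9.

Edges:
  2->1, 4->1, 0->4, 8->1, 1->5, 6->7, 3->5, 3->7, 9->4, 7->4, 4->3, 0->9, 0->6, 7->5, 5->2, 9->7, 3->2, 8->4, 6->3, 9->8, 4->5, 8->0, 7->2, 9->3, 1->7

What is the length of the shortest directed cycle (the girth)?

For each vertex v, BFS finds the shortest path from v back to v.
The shortest such closed walk is 8 → 0 → 9 → 8, length 3.

3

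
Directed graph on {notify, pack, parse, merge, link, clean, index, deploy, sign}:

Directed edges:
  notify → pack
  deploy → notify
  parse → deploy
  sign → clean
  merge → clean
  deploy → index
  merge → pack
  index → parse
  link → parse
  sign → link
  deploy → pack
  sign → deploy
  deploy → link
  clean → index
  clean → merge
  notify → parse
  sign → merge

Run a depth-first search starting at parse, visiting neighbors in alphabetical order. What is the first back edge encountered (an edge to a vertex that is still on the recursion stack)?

index→parse

DFS from parse (visiting neighbors in alphabetical order); mark gray on enter, black on exit:
parse gray
  deploy gray
    index gray
      index→parse: parse is gray → back edge
First back edge: index → parse.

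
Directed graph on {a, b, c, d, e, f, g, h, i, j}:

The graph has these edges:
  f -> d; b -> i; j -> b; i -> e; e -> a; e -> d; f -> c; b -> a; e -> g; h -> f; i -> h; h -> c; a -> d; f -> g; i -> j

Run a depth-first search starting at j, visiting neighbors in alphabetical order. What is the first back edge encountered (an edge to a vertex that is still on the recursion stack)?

DFS from j (visiting neighbors in alphabetical order); mark gray on enter, black on exit:
j gray
  b gray
    a gray
      d gray
      d black
    a black
    i gray
      e gray
        e→a: a black — skip
        e→d: d black — skip
        g gray
        g black
      e black
      h gray
        c gray
        c black
        f gray
          f→c: c black — skip
          f→d: d black — skip
          f→g: g black — skip
        f black
      h black
      i→j: j is gray → back edge
First back edge: i → j.

i→j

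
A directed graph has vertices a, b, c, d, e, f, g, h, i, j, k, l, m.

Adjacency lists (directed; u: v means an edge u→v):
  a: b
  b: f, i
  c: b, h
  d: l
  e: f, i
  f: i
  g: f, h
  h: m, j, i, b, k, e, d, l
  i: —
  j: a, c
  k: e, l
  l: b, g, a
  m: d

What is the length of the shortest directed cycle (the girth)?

For each vertex v, BFS finds the shortest path from v back to v.
The shortest such closed walk is h → j → c → h, length 3.

3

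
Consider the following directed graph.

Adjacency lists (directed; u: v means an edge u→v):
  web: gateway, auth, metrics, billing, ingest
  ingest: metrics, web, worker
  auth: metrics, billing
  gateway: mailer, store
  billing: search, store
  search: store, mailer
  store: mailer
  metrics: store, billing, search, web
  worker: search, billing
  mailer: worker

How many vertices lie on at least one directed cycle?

9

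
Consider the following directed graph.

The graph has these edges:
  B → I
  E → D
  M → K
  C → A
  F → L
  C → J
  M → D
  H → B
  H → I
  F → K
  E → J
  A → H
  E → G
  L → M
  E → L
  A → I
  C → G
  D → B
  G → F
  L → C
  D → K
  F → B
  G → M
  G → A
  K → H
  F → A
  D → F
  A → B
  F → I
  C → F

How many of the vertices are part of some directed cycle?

A vertex is on a directed cycle iff it belongs to a strongly connected component of size ≥ 2 (or has a self-loop).
The vertices on cycles are {C, D, F, G, L, M} — 6 in total.

6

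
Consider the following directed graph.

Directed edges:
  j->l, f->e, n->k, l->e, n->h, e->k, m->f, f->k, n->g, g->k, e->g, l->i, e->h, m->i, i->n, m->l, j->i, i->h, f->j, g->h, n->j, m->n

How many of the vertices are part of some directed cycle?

4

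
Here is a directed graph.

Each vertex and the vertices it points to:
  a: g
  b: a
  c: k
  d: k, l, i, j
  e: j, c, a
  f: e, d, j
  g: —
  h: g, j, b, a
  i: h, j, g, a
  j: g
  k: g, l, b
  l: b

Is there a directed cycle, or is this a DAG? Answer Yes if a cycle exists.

No

DFS with white/gray/black marking, starting from j:
j gray
  g gray
  g black
j black
a gray
  a→g: g black — skip
a black
b gray
  b→a: a black — skip
b black
c gray
  k gray
    k→g: g black — skip
    l gray
      l→b: b black — skip
    l black
    k→b: b black — skip
  k black
c black
d gray
  d→k: k black — skip
  d→l: l black — skip
  i gray
    h gray
      h→g: g black — skip
      h→j: j black — skip
      h→b: b black — skip
      h→a: a black — skip
    h black
    i→j: j black — skip
    i→g: g black — skip
    i→a: a black — skip
  i black
  d→j: j black — skip
d black
e gray
  e→j: j black — skip
  e→c: c black — skip
  e→a: a black — skip
e black
f gray
  f→e: e black — skip
  f→d: d black — skip
  f→j: j black — skip
f black
Every edge goes to a white or black vertex — no back edge, so the graph is acyclic.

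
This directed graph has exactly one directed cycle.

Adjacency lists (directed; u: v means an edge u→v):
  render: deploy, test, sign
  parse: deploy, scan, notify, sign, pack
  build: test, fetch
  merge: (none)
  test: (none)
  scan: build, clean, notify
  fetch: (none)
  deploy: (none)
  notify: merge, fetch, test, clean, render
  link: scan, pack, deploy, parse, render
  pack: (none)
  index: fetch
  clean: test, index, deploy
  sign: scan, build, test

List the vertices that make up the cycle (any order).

scan, sign, notify, render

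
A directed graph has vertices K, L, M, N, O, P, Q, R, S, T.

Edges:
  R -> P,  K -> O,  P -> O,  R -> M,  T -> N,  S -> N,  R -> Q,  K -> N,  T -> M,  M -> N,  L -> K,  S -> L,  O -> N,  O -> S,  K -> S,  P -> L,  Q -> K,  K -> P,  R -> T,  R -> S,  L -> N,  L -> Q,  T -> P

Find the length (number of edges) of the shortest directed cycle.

For each vertex v, BFS finds the shortest path from v back to v.
The shortest such closed walk is P → L → K → P, length 3.

3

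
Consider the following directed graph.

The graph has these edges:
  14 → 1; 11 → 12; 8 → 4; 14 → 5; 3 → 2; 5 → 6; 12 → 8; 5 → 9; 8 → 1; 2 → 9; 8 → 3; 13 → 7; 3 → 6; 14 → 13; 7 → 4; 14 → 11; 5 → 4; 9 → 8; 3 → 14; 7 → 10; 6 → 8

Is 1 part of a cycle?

1 lies on a cycle iff there is a path from 1 back to itself.
Exploring from 1, it never reaches itself; equivalently, its strongly connected component is a singleton.

No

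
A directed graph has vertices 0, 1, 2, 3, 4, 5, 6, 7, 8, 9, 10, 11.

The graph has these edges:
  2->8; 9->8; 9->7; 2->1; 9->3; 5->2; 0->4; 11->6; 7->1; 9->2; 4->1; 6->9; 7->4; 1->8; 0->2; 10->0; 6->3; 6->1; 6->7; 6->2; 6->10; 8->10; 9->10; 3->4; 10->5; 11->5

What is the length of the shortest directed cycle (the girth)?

4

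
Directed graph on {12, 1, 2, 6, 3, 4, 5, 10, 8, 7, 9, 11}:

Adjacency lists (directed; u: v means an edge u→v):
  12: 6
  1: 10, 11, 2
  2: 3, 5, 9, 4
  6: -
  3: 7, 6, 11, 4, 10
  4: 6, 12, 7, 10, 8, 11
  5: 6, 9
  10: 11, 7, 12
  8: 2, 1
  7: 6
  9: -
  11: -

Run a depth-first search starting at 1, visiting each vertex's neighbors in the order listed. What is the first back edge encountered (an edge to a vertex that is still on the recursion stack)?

DFS from 1 (visiting each vertex's neighbors in the order listed); mark gray on enter, black on exit:
1 gray
  10 gray
    11 gray
    11 black
    7 gray
      6 gray
      6 black
    7 black
    12 gray
      12→6: 6 black — skip
    12 black
  10 black
  1→11: 11 black — skip
  2 gray
    3 gray
      3→7: 7 black — skip
      3→6: 6 black — skip
      3→11: 11 black — skip
      4 gray
        4→6: 6 black — skip
        4→12: 12 black — skip
        4→7: 7 black — skip
        4→10: 10 black — skip
        8 gray
          8→2: 2 is gray → back edge
First back edge: 8 → 2.

8->2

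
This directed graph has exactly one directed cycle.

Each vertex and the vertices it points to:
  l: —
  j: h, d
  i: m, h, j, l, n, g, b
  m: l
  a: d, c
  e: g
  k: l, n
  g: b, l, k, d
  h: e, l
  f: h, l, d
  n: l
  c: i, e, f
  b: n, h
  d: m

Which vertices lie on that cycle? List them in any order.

DFS with gray/black marking from e:
e gray
  g gray
    b gray
      n gray
        l gray
        l black
      n black
      h gray
        h→e: e is gray → back edge
Back edge closes the cycle e → g → b → h → e; its vertices are {b, e, g, h}.

b, e, g, h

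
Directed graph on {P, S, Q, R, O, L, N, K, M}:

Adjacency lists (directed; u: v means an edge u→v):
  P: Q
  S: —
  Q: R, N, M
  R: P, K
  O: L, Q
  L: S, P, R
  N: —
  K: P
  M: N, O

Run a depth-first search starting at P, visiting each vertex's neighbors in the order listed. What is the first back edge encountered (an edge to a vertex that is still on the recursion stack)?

DFS from P (visiting each vertex's neighbors in the order listed); mark gray on enter, black on exit:
P gray
  Q gray
    R gray
      R→P: P is gray → back edge
First back edge: R → P.

R->P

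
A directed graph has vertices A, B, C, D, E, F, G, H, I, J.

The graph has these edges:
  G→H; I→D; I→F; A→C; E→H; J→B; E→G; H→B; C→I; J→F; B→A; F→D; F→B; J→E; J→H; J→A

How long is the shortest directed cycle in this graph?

For each vertex v, BFS finds the shortest path from v back to v.
The shortest such closed walk is A → C → I → F → B → A, length 5.

5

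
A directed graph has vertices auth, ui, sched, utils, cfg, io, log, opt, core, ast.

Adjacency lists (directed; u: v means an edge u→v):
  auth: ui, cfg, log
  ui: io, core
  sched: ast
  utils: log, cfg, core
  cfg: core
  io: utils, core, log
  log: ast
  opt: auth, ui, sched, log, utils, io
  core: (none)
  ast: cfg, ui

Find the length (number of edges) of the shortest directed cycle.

4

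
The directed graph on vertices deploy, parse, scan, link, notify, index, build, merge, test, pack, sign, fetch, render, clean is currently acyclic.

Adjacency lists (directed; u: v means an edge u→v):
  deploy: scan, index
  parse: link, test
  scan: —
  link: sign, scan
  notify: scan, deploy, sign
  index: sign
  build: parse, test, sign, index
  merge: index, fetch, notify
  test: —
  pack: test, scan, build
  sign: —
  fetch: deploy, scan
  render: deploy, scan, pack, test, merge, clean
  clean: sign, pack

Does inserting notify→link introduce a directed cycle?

No

Adding notify→link creates a cycle iff link can already reach notify.
Explore from link: no path reaches notify. The graph stays acyclic.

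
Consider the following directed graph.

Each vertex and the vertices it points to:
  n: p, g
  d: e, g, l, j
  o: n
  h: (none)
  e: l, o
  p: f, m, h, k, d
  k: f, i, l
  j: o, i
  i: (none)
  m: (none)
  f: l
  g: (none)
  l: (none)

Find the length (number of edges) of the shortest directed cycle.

5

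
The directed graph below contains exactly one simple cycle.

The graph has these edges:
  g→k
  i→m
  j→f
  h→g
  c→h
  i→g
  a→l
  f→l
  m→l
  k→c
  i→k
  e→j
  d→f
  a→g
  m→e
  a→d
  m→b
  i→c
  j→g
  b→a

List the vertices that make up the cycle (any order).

c, g, h, k

DFS with gray/black marking from k:
k gray
  c gray
    h gray
      g gray
        g→k: k is gray → back edge
Back edge closes the cycle k → c → h → g → k; its vertices are {c, g, h, k}.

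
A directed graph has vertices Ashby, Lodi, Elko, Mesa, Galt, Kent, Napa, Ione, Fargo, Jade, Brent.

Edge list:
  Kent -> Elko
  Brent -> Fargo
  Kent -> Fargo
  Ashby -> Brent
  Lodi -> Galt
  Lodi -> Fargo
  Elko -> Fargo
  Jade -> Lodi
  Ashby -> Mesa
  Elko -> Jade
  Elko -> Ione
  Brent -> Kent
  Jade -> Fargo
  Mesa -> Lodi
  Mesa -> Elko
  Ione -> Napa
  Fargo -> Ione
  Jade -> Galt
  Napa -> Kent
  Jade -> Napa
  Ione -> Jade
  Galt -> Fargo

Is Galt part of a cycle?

Galt is on a cycle iff Galt can reach itself via ≥1 edge.
Galt → Fargo → Ione → Jade → Galt — yes.

Yes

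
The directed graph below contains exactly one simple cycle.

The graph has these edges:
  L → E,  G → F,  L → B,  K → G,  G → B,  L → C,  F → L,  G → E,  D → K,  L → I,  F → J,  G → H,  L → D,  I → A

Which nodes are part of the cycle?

D, F, G, K, L

DFS with gray/black marking from K:
K gray
  G gray
    E gray
    E black
    B gray
    B black
    F gray
      J gray
      J black
      L gray
        I gray
          A gray
          A black
        I black
        L→B: B black — skip
        D gray
          D→K: K is gray → back edge
Back edge closes the cycle K → G → F → L → D → K; its vertices are {D, F, G, K, L}.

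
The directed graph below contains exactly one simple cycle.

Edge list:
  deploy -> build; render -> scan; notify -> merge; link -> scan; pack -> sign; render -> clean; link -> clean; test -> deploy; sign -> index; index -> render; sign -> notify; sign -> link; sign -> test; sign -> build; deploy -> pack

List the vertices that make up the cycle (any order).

DFS with gray/black marking from sign:
sign gray
  link gray
    clean gray
    clean black
    scan gray
    scan black
  link black
  notify gray
    merge gray
    merge black
  notify black
  test gray
    deploy gray
      pack gray
        pack→sign: sign is gray → back edge
Back edge closes the cycle sign → test → deploy → pack → sign; its vertices are {pack, sign, test, deploy}.

pack, sign, test, deploy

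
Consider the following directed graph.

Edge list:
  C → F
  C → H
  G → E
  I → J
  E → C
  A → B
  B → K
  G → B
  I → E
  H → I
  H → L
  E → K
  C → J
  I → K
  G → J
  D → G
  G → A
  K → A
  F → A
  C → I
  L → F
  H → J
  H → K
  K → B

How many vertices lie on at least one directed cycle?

A vertex is on a directed cycle iff it belongs to a strongly connected component of size ≥ 2 (or has a self-loop).
The vertices on cycles are {A, B, C, E, H, I, K} — 7 in total.

7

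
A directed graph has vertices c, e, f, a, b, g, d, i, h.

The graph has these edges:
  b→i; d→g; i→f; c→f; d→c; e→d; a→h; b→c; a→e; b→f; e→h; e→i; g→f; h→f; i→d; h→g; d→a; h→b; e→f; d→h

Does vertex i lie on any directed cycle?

Yes

i is on a cycle iff i can reach itself via ≥1 edge.
i → d → a → e → i — yes.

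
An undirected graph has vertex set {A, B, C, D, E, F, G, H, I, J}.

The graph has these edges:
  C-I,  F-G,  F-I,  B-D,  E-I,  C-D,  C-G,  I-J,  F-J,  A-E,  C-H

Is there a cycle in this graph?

Yes

DFS, tracking each vertex's parent; an edge to a visited non-parent vertex closes a cycle.
Start from H:
visit H (parent –)
  visit C (parent H)
    visit G (parent C)
      G–C: parent, skip
      visit F (parent G)
        F–G: parent, skip
        visit J (parent F)
          J–F: parent, skip
          visit I (parent J)
            visit E (parent I)
              E–I: parent, skip
              visit A (parent E)
                A–E: parent, skip
            I–C: C visited and ≠ parent → cycle
Cycle: C – G – F – J – I – C.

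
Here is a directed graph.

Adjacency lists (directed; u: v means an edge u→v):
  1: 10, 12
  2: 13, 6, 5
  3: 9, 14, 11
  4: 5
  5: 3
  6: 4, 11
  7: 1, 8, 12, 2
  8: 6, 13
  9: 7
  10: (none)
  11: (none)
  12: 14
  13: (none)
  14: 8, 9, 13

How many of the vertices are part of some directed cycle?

A vertex is on a directed cycle iff it belongs to a strongly connected component of size ≥ 2 (or has a self-loop).
The vertices on cycles are {1, 2, 3, 4, 5, 6, 7, 8, 9, 12, 14} — 11 in total.

11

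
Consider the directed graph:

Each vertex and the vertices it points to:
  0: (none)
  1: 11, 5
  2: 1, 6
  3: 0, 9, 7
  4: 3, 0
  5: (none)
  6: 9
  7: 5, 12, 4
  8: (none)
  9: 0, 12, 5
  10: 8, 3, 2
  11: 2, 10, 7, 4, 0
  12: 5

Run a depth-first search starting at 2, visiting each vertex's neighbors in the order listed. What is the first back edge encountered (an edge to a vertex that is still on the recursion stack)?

11→2

DFS from 2 (visiting each vertex's neighbors in the order listed); mark gray on enter, black on exit:
2 gray
  1 gray
    11 gray
      11→2: 2 is gray → back edge
First back edge: 11 → 2.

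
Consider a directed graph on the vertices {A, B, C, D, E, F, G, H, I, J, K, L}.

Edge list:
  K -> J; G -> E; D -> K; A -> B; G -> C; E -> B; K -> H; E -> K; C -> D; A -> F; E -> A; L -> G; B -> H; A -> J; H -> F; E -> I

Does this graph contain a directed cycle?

DFS with white/gray/black marking, starting from A:
A gray
  B gray
    H gray
      F gray
      F black
    H black
  B black
  A→F: F black — skip
  J gray
  J black
A black
C gray
  D gray
    K gray
      K→H: H black — skip
      K→J: J black — skip
    K black
  D black
C black
E gray
  E→A: A black — skip
  I gray
  I black
  E→B: B black — skip
  E→K: K black — skip
E black
G gray
  G→E: E black — skip
  G→C: C black — skip
G black
L gray
  L→G: G black — skip
L black
Every edge goes to a white or black vertex — no back edge, so the graph is acyclic.

No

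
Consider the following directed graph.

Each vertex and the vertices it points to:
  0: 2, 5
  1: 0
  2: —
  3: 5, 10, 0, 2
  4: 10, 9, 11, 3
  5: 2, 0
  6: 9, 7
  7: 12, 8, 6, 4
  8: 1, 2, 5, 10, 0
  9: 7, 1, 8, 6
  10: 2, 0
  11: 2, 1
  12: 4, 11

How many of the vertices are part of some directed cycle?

7

A vertex is on a directed cycle iff it belongs to a strongly connected component of size ≥ 2 (or has a self-loop).
The vertices on cycles are {0, 4, 5, 6, 7, 9, 12} — 7 in total.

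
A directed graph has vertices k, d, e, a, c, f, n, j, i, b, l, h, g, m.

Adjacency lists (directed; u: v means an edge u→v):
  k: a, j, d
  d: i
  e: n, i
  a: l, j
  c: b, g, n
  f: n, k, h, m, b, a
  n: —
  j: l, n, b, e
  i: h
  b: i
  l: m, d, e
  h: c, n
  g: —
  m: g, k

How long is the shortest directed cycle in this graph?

For each vertex v, BFS finds the shortest path from v back to v.
The shortest such closed walk is a → l → m → k → a, length 4.

4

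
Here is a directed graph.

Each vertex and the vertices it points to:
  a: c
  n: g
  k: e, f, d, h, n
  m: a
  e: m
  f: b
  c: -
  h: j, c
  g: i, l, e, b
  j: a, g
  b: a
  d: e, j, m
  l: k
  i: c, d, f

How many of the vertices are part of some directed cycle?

8

A vertex is on a directed cycle iff it belongs to a strongly connected component of size ≥ 2 (or has a self-loop).
The vertices on cycles are {d, g, h, i, j, k, l, n} — 8 in total.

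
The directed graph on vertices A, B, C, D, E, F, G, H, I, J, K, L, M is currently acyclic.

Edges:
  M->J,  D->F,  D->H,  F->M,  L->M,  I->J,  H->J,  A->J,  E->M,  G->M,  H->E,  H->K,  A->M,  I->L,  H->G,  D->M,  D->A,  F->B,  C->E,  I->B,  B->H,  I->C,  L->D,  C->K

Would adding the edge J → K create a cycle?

Adding J→K creates a cycle iff K can already reach J.
Explore from K: no path reaches J. The graph stays acyclic.

No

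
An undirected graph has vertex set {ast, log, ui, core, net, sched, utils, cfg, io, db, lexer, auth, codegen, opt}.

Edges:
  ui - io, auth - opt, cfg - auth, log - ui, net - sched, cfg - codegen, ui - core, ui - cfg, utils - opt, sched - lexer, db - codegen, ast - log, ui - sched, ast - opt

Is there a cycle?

Yes

DFS, tracking each vertex's parent; an edge to a visited non-parent vertex closes a cycle.
Start from ui:
visit ui (parent –)
  visit cfg (parent ui)
    cfg–ui: parent, skip
    visit auth (parent cfg)
      visit opt (parent auth)
        visit ast (parent opt)
          visit log (parent ast)
            log–ast: parent, skip
            log–ui: ui visited and ≠ parent → cycle
Cycle: ui – cfg – auth – opt – ast – log – ui.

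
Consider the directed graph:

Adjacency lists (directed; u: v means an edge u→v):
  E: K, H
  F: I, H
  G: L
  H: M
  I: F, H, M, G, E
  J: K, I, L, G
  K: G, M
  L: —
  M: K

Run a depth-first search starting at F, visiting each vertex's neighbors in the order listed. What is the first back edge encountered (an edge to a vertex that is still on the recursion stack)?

DFS from F (visiting each vertex's neighbors in the order listed); mark gray on enter, black on exit:
F gray
  I gray
    I→F: F is gray → back edge
First back edge: I → F.

I->F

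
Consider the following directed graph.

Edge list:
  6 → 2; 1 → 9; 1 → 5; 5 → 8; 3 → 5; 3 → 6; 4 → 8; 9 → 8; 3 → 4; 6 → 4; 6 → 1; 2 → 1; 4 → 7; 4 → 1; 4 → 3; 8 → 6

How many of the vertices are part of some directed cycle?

A vertex is on a directed cycle iff it belongs to a strongly connected component of size ≥ 2 (or has a self-loop).
The vertices on cycles are {1, 2, 3, 4, 5, 6, 8, 9} — 8 in total.

8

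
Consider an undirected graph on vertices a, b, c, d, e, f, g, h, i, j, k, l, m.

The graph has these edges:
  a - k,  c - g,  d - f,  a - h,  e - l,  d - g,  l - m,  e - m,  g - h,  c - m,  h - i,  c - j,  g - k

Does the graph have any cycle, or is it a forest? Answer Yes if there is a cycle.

Yes

DFS, tracking each vertex's parent; an edge to a visited non-parent vertex closes a cycle.
Start from j:
visit j (parent –)
  visit c (parent j)
    visit m (parent c)
      m–c: parent, skip
      visit e (parent m)
        visit l (parent e)
          l–m: m visited and ≠ parent → cycle
Cycle: m – e – l – m.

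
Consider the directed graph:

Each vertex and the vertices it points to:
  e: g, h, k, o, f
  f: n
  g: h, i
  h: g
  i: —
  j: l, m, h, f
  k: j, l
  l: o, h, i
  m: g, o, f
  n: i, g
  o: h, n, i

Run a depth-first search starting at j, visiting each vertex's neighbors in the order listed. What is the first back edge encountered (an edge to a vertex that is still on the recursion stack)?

g→h

DFS from j (visiting each vertex's neighbors in the order listed); mark gray on enter, black on exit:
j gray
  l gray
    o gray
      h gray
        g gray
          g→h: h is gray → back edge
First back edge: g → h.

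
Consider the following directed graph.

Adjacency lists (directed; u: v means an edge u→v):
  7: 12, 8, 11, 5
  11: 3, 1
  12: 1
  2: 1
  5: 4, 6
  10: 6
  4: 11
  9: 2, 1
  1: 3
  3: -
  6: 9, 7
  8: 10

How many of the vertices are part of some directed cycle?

A vertex is on a directed cycle iff it belongs to a strongly connected component of size ≥ 2 (or has a self-loop).
The vertices on cycles are {5, 6, 7, 8, 10} — 5 in total.

5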